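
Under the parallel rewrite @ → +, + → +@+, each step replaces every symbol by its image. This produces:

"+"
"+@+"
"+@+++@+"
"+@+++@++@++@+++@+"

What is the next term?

φ(+@+++@++@++@+++@+) expands symbol-by-symbol to +@+ + +@+ +@+ +@+ + +@+ +@+ + +@+ +@+ + +@+ +@+ +@+ + +@+; joining the 17 pieces gives the next term.

+@+++@++@++@+++@++@+++@++@+++@++@++@+++@+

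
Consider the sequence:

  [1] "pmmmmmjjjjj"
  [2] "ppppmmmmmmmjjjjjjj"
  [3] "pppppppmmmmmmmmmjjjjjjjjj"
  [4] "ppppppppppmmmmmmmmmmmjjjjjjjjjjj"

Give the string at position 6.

ppppppppppppppppmmmmmmmmmmmmmmmjjjjjjjjjjjjjjj

Reading off run lengths: p runs 1, 4, 7, 10; m runs 5, 7, 9, 11; j runs 5, 7, 9, 11 — each is linear in n (n = 1, 2, …).
At n = 6 the blocks have lengths 16, 15, 15.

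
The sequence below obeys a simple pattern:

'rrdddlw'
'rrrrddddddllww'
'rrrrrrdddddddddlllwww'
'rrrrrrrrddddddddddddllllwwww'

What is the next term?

rrrrrrrrrrdddddddddddddddlllllwwwww

Reading off run lengths: r runs 2, 4, 6, 8; d runs 3, 6, 9, 12; l runs 1, 2, 3, 4; w runs 1, 2, 3, 4 — each is linear in n (n = 1, 2, …).
At n = 5 the blocks have lengths 10, 15, 5, 5.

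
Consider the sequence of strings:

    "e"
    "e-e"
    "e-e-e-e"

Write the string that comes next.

s(k+1) = s(k)·-·s(k) — each term doubles the last with '-' between the halves.
One more doubling of e-e-e-e gives the answer.

e-e-e-e-e-e-e-e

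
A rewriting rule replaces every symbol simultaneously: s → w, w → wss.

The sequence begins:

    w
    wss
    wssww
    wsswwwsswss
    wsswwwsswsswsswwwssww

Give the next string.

wsswwwsswsswsswwwsswwwsswwwsswsswsswwwsswss

φ(wsswwwsswsswsswwwssww) expands symbol-by-symbol to wss w w wss wss wss w w wss w w wss w w wss wss wss w w wss wss; joining the 21 pieces gives the next term.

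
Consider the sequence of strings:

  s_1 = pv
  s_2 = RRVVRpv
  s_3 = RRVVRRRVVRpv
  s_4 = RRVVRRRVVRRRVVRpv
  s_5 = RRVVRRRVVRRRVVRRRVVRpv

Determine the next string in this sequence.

Every step adds RRVVR at the front: s(k+1) = RRVVR·s(k).
Applying this once more to RRVVRRRVVRRRVVRRRVVRpv:

RRVVRRRVVRRRVVRRRVVRRRVVRpv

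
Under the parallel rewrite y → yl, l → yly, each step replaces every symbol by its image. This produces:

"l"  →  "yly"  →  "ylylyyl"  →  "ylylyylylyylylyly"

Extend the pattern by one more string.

Rewriting the 17 symbols of ylylyylylyylylyly one by one yields yl yly yl yly yl yl yly yl yly yl yl yly yl yly yl yly yl; concatenated:

ylylyylylyylylylyylylyylylylyylylyylylyyl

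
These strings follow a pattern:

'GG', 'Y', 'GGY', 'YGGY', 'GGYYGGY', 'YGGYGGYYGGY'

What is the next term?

This is a Fibonacci-style word recurrence s(k) = s(k−2)·s(k−1): e.g. GG·Y = GGY.
So term 7 is GGYYGGY·YGGYGGYYGGY.

GGYYGGYYGGYGGYYGGY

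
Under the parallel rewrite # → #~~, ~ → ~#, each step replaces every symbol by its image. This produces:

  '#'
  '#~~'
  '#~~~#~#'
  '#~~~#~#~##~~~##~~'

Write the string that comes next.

Rewriting the 17 symbols of #~~~#~#~##~~~##~~ one by one yields #~~ ~# ~# ~# #~~ ~# #~~ ~# #~~ #~~ ~# ~# ~# #~~ #~~ ~# ~#; concatenated:

#~~~#~#~##~~~##~~~##~~#~~~#~#~##~~#~~~#~#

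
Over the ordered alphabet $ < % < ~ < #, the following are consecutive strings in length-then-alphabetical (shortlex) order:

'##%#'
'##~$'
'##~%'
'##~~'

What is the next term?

Find the rightmost character of ##~~ below #, bump it to the next letter, and reset everything to its right to $.

##~#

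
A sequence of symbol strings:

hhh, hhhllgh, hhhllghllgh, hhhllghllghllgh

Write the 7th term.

hhhllghllghllghllghllghllgh

Every step adds llgh to the end: s(k+1) = s(k)·llgh.
From hhhllghllghllgh, 3 further steps: hhhllghllghllgh → hhhllghllghllghllgh → hhhllghllghllghllghllgh → (answer).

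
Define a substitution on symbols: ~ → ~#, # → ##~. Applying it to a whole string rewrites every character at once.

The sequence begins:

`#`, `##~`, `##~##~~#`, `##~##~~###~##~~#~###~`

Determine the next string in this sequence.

Rewriting the 21 symbols of ##~##~~###~##~~#~###~ one by one yields ##~ ##~ ~# ##~ ##~ ~# ~# ##~ ##~ ##~ ~# ##~ ##~ ~# ~# ##~ ~# ##~ ##~ ##~ ~#; concatenated:

##~##~~###~##~~#~###~##~##~~###~##~~#~###~~###~##~##~~#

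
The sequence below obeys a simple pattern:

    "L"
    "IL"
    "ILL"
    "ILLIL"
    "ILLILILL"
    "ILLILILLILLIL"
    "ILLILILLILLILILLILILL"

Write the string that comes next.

Each term (from the third on) is the previous term followed by the one before it: term 3 = IL·L = ILL.
The next term joins ILLILILLILLILILLILILL and ILLILILLILLIL.

ILLILILLILLILILLILILLILLILILLILLIL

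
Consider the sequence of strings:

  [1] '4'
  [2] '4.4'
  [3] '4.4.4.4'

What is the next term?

4.4.4.4.4.4.4.4

Every step duplicates the string with '.' between the halves.
So the next term is two copies of 4.4.4.4 with '.' between the halves.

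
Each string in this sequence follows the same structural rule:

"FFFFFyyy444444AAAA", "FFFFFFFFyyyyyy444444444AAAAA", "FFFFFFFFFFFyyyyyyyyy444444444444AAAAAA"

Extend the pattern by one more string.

FFFFFFFFFFFFFFyyyyyyyyyyyy444444444444444AAAAAAA

Term n consists of 3n+2 F's, followed by 3n y's, followed by 3n+3 4's, followed by n+3 A's (n = 1, 2, …).
Setting n = 4 gives 14, 12, 15, 7 characters in each block.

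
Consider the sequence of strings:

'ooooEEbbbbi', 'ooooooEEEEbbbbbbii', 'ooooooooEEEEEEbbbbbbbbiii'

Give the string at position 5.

The n-th term is 2n+2 o's then 2n E's then 2n+2 b's then n i's (n = 1, 2, …).
For term 5, n = 5, so the run lengths are 12, 10, 12, 5.

ooooooooooooEEEEEEEEEEbbbbbbbbbbbbiiiii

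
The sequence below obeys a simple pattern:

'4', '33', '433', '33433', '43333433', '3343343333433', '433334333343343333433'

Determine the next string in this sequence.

3343343333433433334333343343333433

This is a Fibonacci-style word recurrence s(k) = s(k−2)·s(k−1): e.g. 4·33 = 433.
The next term joins 3343343333433 and 433334333343343333433.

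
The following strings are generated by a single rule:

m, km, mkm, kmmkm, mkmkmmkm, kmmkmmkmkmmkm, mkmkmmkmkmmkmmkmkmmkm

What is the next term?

Each term (from the third on) is the two preceding terms concatenated in order: term 3 = m·km = mkm.
So term 8 is kmmkmmkmkmmkm·mkmkmmkmkmmkmmkmkmmkm.

kmmkmmkmkmmkmmkmkmmkmkmmkmmkmkmmkm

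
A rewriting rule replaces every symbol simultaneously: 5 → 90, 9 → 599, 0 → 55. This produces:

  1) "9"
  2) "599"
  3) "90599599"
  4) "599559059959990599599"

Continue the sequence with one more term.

Rewriting the 21 symbols of 599559059959990599599 one by one yields 90 599 599 90 90 599 55 90 599 599 90 599 599 599 55 90 599 599 90 599 599; concatenated:

905995999090599559059959990599599599559059959990599599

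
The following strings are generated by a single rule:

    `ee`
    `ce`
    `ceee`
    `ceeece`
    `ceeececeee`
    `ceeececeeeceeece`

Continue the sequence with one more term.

This is a Fibonacci-style word recurrence s(k) = s(k−1)·s(k−2): e.g. ce·ee = ceee.
Continuing: ceeececeeeceeece · ceeececeee gives term 7.

ceeececeeeceeececeeececeee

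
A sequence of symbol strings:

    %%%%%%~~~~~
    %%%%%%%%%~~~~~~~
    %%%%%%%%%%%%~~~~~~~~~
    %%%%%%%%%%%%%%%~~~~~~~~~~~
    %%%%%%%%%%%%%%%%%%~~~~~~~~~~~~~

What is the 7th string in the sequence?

Each string has the form %^{3n} ~^{2n+1}, where the shown terms are n = 2, 3, 4, 5, 6.
For term 7, n = 8, so the run lengths are 24, 17.

%%%%%%%%%%%%%%%%%%%%%%%%~~~~~~~~~~~~~~~~~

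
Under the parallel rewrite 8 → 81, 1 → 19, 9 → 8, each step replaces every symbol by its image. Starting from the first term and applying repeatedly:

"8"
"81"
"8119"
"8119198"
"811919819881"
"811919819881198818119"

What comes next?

Rewriting the 21 symbols of 811919819881198818119 one by one yields 81 19 19 8 19 8 81 19 8 81 81 19 19 8 81 81 19 81 19 19 8; concatenated:

8119198198811988181191988181198119198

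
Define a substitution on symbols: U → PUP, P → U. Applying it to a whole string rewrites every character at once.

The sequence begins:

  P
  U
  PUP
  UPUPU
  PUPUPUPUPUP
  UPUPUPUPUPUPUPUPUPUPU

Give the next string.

Replace each of the 21 characters of UPUPUPUPUPUPUPUPUPUPU in place — PUP U PUP U PUP U PUP U PUP U PUP U PUP U PUP U PUP U PUP U PUP — and concatenate.

PUPUPUPUPUPUPUPUPUPUPUPUPUPUPUPUPUPUPUPUPUP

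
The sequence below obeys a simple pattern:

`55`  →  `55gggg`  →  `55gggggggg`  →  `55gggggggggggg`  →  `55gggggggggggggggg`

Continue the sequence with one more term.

Each term is the previous one with gggg appended.
Applying this once more to 55gggggggggggggggg:

55gggggggggggggggggggg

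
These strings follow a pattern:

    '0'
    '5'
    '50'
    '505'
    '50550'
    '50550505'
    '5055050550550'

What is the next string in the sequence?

Each term (from the third on) is the previous term followed by the one before it: term 3 = 5·0 = 50.
So term 8 is 5055050550550·50550505.

505505055055050550505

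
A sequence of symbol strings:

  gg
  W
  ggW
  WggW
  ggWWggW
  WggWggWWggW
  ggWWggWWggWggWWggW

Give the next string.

Each term (from the third on) is the two preceding terms concatenated in order: term 3 = gg·W = ggW.
The next term joins WggWggWWggW and ggWWggWWggWggWWggW.

WggWggWWggWggWWggWWggWggWWggW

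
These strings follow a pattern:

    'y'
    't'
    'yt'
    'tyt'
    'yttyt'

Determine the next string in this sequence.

tytyttyt

From term 3 onward, concatenate the second-to-last term with the last: y·t = yt, t·yt = tyt, …
The next term joins tyt and yttyt.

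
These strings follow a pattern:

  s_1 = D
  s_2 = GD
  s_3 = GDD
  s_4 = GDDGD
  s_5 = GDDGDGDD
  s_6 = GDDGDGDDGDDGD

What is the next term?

From term 3 onward, concatenate the last term with the second-to-last: GD·D = GDD, GDD·GD = GDDGD, …
So term 7 is GDDGDGDDGDDGD·GDDGDGDD.

GDDGDGDDGDDGDGDDGDGDD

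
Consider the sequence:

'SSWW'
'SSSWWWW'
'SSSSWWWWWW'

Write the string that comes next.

SSSSSWWWWWWWW

Reading off run lengths: S runs 2, 3, 4; W runs 2, 4, 6 — each is linear in n (n = 1, 2, …).
For the next term, n = 4, so the run lengths are 5, 8.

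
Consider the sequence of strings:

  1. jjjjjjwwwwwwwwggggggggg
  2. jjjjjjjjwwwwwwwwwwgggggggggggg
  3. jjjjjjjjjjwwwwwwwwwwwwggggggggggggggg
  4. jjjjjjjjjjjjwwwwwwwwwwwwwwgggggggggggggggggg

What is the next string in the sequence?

Each string has the form j^{2n} w^{2n+2} g^{3n}, where the shown terms are n = 3, 4, 5, 6.
Setting n = 7 gives 14, 16, 21 characters in each block.

jjjjjjjjjjjjjjwwwwwwwwwwwwwwwwggggggggggggggggggggg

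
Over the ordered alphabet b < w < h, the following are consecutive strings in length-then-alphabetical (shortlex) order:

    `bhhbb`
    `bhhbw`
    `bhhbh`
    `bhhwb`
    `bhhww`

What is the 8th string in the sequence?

Stepping forward 3 times from bhhww: bhhww → bhhwh → bhhhb, then the target.

bhhhw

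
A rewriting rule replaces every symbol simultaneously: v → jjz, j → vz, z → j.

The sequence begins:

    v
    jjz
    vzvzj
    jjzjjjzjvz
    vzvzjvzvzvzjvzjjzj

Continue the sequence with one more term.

Rewriting the 18 symbols of vzvzjvzvzvzjvzjjzj one by one yields jjz j jjz j vz jjz j jjz j jjz j vz jjz j vz vz j vz; concatenated:

jjzjjjzjvzjjzjjjzjjjzjvzjjzjvzvzjvz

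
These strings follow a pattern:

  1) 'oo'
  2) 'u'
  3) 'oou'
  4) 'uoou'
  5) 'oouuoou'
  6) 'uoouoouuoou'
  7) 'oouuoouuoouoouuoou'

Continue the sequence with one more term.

This is a Fibonacci-style word recurrence s(k) = s(k−2)·s(k−1): e.g. oo·u = oou.
Continuing: uoouoouuoou · oouuoouuoouoouuoou gives term 8.

uoouoouuoouoouuoouuoouoouuoou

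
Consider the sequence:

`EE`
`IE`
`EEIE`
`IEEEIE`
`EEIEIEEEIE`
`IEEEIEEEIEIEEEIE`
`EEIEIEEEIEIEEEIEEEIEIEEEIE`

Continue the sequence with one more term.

IEEEIEEEIEIEEEIEEEIEIEEEIEIEEEIEEEIEIEEEIE

From term 3 onward, concatenate the second-to-last term with the last: EE·IE = EEIE, IE·EEIE = IEEEIE, …
So term 8 is IEEEIEEEIEIEEEIE·EEIEIEEEIEIEEEIEEEIEIEEEIE.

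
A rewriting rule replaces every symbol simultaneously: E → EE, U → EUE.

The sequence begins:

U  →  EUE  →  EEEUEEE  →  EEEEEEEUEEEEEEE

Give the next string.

Rewriting the 15 symbols of EEEEEEEUEEEEEEE one by one yields EE EE EE EE EE EE EE EUE EE EE EE EE EE EE EE; concatenated:

EEEEEEEEEEEEEEEUEEEEEEEEEEEEEEE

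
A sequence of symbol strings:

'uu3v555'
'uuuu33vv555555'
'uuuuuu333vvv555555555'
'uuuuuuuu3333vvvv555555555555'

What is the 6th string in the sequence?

Reading off run lengths: u runs 2, 4, 6, 8; 3 runs 1, 2, 3, 4; v runs 1, 2, 3, 4; 5 runs 3, 6, 9, 12 — each is linear in n (n = 1, 2, …).
Setting n = 6 gives 12, 6, 6, 18 characters in each block.

uuuuuuuuuuuu333333vvvvvv555555555555555555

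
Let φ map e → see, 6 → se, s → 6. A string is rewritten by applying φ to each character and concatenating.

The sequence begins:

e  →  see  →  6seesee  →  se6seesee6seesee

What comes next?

Replace each of the 16 characters of se6seesee6seesee in place — 6 see se 6 see see 6 see see se 6 see see 6 see see — and concatenate.

6seese6seesee6seeseese6seesee6seesee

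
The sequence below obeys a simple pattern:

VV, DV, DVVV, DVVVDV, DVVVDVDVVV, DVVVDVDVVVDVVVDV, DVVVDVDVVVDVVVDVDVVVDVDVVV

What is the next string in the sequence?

Each term (from the third on) is the previous term followed by the one before it: term 3 = DV·VV = DVVV.
So term 8 is DVVVDVDVVVDVVVDVDVVVDVDVVV·DVVVDVDVVVDVVVDV.

DVVVDVDVVVDVVVDVDVVVDVDVVVDVVVDVDVVVDVVVDV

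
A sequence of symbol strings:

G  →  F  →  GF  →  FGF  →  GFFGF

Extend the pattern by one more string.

From term 3 onward, concatenate the second-to-last term with the last: G·F = GF, F·GF = FGF, …
So term 6 is FGF·GFFGF.

FGFGFFGF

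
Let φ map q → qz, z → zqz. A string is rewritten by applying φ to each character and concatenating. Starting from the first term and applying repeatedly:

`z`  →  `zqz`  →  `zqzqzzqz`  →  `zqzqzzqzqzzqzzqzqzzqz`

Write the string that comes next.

zqzqzzqzqzzqzzqzqzzqzqzzqzzqzqzzqzzqzqzzqzqzzqzzqzqzzqz

φ(zqzqzzqzqzzqzzqzqzzqz) expands symbol-by-symbol to zqz qz zqz qz zqz zqz qz zqz qz zqz zqz qz zqz zqz qz zqz qz zqz zqz qz zqz; joining the 21 pieces gives the next term.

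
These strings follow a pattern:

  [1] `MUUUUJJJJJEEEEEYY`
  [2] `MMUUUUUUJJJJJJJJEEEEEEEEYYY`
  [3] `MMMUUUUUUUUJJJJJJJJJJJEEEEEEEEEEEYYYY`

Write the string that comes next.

MMMMUUUUUUUUUUJJJJJJJJJJJJJJEEEEEEEEEEEEEEYYYYY

Reading off run lengths: M runs 1, 2, 3; U runs 4, 6, 8; J runs 5, 8, 11; E runs 5, 8, 11; Y runs 2, 3, 4 — each is linear in n (n = 1, 2, …).
At n = 4 the blocks have lengths 4, 10, 14, 14, 5.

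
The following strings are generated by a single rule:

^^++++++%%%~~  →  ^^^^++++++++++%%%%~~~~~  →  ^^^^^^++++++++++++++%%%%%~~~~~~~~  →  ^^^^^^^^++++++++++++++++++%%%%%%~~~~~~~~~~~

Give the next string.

The n-th term is 2n ^'s then 4n+2 +'s then n+2 %'s then 3n-1 ~'s (n = 1, 2, …).
At n = 5 the blocks have lengths 10, 22, 7, 14.

^^^^^^^^^^++++++++++++++++++++++%%%%%%%~~~~~~~~~~~~~~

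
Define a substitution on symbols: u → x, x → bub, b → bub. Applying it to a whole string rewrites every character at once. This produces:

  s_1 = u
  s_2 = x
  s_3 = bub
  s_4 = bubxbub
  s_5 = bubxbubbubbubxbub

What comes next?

Rewriting the 17 symbols of bubxbubbubbubxbub one by one yields bub x bub bub bub x bub bub x bub bub x bub bub bub x bub; concatenated:

bubxbubbubbubxbubbubxbubbubxbubbubbubxbub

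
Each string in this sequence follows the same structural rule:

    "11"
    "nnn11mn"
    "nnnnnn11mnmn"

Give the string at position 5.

nnnnnnnnnnnn11mnmnmnmn

Each term wraps the previous one in nnn on the left and mn on the right.
From nnnnnn11mnmn, 2 further steps: nnnnnn11mnmn → nnnnnnnnn11mnmnmn → (answer).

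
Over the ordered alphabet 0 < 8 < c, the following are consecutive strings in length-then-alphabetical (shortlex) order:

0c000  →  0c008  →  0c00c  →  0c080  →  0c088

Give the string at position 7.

0c0c0

Advancing 2 positions from 0c088 through 0c088 → 0c08c reaches term 7.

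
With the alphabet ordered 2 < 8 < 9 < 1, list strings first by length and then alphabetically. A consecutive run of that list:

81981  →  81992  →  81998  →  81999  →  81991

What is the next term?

81912

The successor of 81991 increments the rightmost position that isn't already 1 and resets every position after it to 2.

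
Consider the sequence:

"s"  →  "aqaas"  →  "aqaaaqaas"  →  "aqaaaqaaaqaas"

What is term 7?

aqaaaqaaaqaaaqaaaqaaaqaas

Every step adds aqaa at the front: s(k+1) = aqaa·s(k).
From aqaaaqaaaqaas, 3 further steps: aqaaaqaaaqaas → aqaaaqaaaqaaaqaas → aqaaaqaaaqaaaqaaaqaas → (answer).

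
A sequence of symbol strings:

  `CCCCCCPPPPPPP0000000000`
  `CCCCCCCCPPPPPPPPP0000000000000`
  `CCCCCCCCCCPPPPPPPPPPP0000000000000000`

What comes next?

Reading off run lengths: C runs 6, 8, 10; P runs 7, 9, 11; 0 runs 10, 13, 16 — each is linear in n, where the shown terms are n = 3, 4, 5.
For the next term, n = 6, so the run lengths are 12, 13, 19.

CCCCCCCCCCCCPPPPPPPPPPPPP0000000000000000000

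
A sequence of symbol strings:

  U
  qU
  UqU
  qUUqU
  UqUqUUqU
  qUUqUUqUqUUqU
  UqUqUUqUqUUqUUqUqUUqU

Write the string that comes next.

From term 3 onward, concatenate the second-to-last term with the last: U·qU = UqU, qU·UqU = qUUqU, …
So term 8 is qUUqUUqUqUUqU·UqUqUUqUqUUqUUqUqUUqU.

qUUqUUqUqUUqUUqUqUUqUqUUqUUqUqUUqU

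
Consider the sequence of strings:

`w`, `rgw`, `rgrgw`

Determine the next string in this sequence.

rgrgrgw

The strings grow by a fixed prefix rg each time.
So the next term is rg·rgrgw.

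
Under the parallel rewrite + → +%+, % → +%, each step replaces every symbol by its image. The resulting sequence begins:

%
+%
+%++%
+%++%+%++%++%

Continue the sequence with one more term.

+%++%+%++%++%+%++%+%++%++%+%++%++%

Applying the rule to each of the 13 symbols of +%++%+%++%++% gives the pieces +%+ +% +%+ +%+ +% +%+ +% +%+ +%+ +% +%+ +%+ +%, which concatenate to the answer.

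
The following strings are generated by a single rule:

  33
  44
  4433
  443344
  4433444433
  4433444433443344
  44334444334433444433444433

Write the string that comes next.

443344443344334444334444334433444433443344

Each term (from the third on) is the previous term followed by the one before it: term 3 = 44·33 = 4433.
So term 8 is 44334444334433444433444433·4433444433443344.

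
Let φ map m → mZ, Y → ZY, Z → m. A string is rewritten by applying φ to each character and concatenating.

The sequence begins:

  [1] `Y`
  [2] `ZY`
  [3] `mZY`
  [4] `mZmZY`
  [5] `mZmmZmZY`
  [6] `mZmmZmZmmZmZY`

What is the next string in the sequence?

mZmmZmZmmZmmZmZmmZmZY

Applying the rule to each of the 13 symbols of mZmmZmZmmZmZY gives the pieces mZ m mZ mZ m mZ m mZ mZ m mZ m ZY, which concatenate to the answer.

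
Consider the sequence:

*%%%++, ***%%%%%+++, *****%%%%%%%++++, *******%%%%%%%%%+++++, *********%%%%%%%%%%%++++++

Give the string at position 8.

***************%%%%%%%%%%%%%%%%%+++++++++

Each string has the form *^{2n-1} %^{2n+1} +^{n+1} (n = 1, 2, …).
Setting n = 8 gives 15, 17, 9 characters in each block.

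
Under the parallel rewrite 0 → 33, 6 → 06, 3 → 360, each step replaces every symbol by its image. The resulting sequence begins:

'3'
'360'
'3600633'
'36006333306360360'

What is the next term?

φ(36006333306360360) expands symbol-by-symbol to 360 06 33 33 06 360 360 360 360 33 06 360 06 33 360 06 33; joining the 17 pieces gives the next term.

36006333306360360360360330636006333600633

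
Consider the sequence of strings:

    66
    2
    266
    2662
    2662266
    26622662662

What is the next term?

266226626622662266

From term 3 onward, concatenate the last term with the second-to-last: 2·66 = 266, 266·2 = 2662, …
The next term joins 26622662662 and 2662266.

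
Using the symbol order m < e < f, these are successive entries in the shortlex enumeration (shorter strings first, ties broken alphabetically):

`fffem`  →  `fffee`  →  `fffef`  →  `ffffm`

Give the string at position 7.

mmmmmm

Continuing the enumeration 3 steps past ffffm: ffffm → ffffe → fffff → (answer).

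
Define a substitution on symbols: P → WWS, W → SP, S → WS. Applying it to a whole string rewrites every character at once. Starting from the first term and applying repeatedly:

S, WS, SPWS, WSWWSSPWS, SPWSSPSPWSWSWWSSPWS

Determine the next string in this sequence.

φ(SPWSSPSPWSWSWWSSPWS) expands symbol-by-symbol to WS WWS SP WS WS WWS WS WWS SP WS SP WS SP SP WS WS WWS SP WS; joining the 19 pieces gives the next term.

WSWWSSPWSWSWWSWSWWSSPWSSPWSSPSPWSWSWWSSPWS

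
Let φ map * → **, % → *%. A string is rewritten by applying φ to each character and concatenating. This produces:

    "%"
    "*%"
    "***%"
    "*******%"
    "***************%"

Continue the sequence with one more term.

*******************************%

Replace each of the 16 characters of ***************% in place — ** ** ** ** ** ** ** ** ** ** ** ** ** ** ** *% — and concatenate.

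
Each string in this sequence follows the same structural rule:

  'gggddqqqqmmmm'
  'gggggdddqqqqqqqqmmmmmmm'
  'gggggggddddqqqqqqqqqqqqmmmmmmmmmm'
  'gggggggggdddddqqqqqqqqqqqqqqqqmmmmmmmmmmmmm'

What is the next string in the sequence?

gggggggggggddddddqqqqqqqqqqqqqqqqqqqqmmmmmmmmmmmmmmmm

Each string has the form g^{2n+1} d^{n+1} q^{4n} m^{3n+1} (n = 1, 2, …).
At n = 5 the blocks have lengths 11, 6, 20, 16.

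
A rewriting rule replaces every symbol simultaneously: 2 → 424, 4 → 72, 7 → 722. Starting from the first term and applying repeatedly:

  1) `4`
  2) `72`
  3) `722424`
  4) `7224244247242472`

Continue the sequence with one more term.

722424424724247272424727224247242472722424

φ(7224244247242472) expands symbol-by-symbol to 722 424 424 72 424 72 72 424 72 722 424 72 424 72 722 424; joining the 16 pieces gives the next term.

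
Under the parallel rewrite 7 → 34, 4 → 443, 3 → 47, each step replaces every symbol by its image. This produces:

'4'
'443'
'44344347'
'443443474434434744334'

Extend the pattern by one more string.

Applying the rule to each of the 21 symbols of 443443474434434744334 gives the pieces 443 443 47 443 443 47 443 34 443 443 47 443 443 47 443 34 443 443 47 47 443, which concatenate to the answer.

4434434744344347443344434434744344347443344434434747443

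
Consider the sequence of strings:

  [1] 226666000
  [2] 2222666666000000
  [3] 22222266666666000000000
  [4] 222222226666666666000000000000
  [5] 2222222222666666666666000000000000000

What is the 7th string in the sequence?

Term n consists of 2n 2's, followed by 2n+2 6's, followed by 3n 0's (n = 1, 2, …).
For term 7, n = 7, so the run lengths are 14, 16, 21.

222222222222226666666666666666000000000000000000000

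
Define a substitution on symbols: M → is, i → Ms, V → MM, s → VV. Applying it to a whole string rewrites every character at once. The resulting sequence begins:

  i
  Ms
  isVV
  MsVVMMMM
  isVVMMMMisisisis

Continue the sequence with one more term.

MsVVMMMMisisisisMsVVMsVVMsVVMsVV

Applying the rule to each of the 16 symbols of isVVMMMMisisisis gives the pieces Ms VV MM MM is is is is Ms VV Ms VV Ms VV Ms VV, which concatenate to the answer.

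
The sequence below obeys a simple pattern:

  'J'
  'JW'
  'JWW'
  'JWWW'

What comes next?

The strings grow by a fixed suffix W each time.
Applying this once more to JWWW:

JWWWW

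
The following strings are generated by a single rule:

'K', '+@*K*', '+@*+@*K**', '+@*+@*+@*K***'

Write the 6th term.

+@*+@*+@*+@*+@*K*****

Each term wraps the previous one in +@* on the left and * on the right.
From +@*+@*+@*K***, 2 further steps: +@*+@*+@*K*** → +@*+@*+@*+@*K**** → (answer).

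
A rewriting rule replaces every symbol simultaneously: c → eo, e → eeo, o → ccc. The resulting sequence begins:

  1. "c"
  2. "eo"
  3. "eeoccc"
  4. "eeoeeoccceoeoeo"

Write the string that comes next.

Rewriting the 15 symbols of eeoeeoccceoeoeo one by one yields eeo eeo ccc eeo eeo ccc eo eo eo eeo ccc eeo ccc eeo ccc; concatenated:

eeoeeoccceeoeeoccceoeoeoeeoccceeoccceeoccc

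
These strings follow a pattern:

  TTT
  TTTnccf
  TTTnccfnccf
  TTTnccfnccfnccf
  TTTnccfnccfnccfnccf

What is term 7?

Every step adds nccf to the end: s(k+1) = s(k)·nccf.
From TTTnccfnccfnccfnccf, 2 further steps: TTTnccfnccfnccfnccf → TTTnccfnccfnccfnccfnccf → (answer).

TTTnccfnccfnccfnccfnccfnccf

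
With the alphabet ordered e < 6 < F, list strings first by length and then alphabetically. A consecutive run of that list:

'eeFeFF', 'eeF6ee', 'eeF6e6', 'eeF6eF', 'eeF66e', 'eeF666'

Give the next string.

eeF66F

The successor of eeF666 increments the rightmost position that isn't already F and resets every position after it to e.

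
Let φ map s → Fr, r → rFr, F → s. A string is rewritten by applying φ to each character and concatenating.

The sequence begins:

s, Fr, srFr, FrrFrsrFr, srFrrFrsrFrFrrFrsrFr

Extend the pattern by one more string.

Applying the rule to each of the 20 symbols of srFrrFrsrFrFrrFrsrFr gives the pieces Fr rFr s rFr rFr s rFr Fr rFr s rFr s rFr rFr s rFr Fr rFr s rFr, which concatenate to the answer.

FrrFrsrFrrFrsrFrFrrFrsrFrsrFrrFrsrFrFrrFrsrFr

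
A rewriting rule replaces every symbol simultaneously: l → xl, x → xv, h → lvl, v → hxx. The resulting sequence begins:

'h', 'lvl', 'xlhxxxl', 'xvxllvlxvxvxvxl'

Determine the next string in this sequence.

Replace each of the 15 characters of xvxllvlxvxvxvxl in place — xv hxx xv xl xl hxx xl xv hxx xv hxx xv hxx xv xl — and concatenate.

xvhxxxvxlxlhxxxlxvhxxxvhxxxvhxxxvxl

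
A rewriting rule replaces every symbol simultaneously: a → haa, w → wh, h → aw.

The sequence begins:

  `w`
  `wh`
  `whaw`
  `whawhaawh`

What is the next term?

Rewriting each symbol of whawhaawh: w→wh, h→aw, a→haa, w→wh, h→aw, a→haa, a→haa, w→wh, h→aw, which concatenates to wh aw haa wh aw haa haa wh aw.

whawhaawhawhaahaawhaw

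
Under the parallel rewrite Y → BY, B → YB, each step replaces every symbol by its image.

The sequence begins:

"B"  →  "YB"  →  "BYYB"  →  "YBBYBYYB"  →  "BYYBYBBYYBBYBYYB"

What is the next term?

YBBYBYYBBYYBYBBYBYYBYBBYYBBYBYYB

Replace each of the 16 characters of BYYBYBBYYBBYBYYB in place — YB BY BY YB BY YB YB BY BY YB YB BY YB BY BY YB — and concatenate.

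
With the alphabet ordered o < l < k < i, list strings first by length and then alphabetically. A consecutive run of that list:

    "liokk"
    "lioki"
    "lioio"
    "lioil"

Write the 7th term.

Advancing 3 positions from lioil through lioil → lioik → lioii reaches term 7.

liloo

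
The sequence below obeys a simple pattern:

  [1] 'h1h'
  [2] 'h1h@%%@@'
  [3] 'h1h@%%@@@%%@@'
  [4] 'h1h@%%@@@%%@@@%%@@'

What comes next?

Each term is the previous one with @%%@@ appended.
Applying this once more to h1h@%%@@@%%@@@%%@@:

h1h@%%@@@%%@@@%%@@@%%@@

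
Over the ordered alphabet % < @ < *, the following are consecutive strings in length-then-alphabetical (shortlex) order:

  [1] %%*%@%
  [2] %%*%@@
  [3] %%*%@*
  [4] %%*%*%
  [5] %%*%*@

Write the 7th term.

Continuing the enumeration 2 steps past %%*%*@: %%*%*@ → %%*%** → (answer).

%%*@%%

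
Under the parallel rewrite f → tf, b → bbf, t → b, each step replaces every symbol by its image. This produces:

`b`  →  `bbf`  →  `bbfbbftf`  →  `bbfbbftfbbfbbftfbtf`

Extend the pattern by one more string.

bbfbbftfbbfbbftfbtfbbfbbftfbbfbbftfbtfbbfbtf

φ(bbfbbftfbbfbbftfbtf) expands symbol-by-symbol to bbf bbf tf bbf bbf tf b tf bbf bbf tf bbf bbf tf b tf bbf b tf; joining the 19 pieces gives the next term.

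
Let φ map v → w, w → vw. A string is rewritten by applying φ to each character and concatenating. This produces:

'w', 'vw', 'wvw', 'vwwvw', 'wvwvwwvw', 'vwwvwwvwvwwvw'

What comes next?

Rewriting the 13 symbols of vwwvwwvwvwwvw one by one yields w vw vw w vw vw w vw w vw vw w vw; concatenated:

wvwvwwvwvwwvwwvwvwwvw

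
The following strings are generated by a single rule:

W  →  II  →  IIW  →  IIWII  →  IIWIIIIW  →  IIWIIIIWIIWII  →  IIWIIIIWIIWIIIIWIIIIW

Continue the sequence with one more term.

This is a Fibonacci-style word recurrence s(k) = s(k−1)·s(k−2): e.g. II·W = IIW.
Continuing: IIWIIIIWIIWIIIIWIIIIW · IIWIIIIWIIWII gives term 8.

IIWIIIIWIIWIIIIWIIIIWIIWIIIIWIIWII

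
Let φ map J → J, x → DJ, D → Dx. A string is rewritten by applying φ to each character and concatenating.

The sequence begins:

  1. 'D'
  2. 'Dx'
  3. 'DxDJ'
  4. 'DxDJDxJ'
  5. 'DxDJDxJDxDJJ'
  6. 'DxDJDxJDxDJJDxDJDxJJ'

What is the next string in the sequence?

DxDJDxJDxDJJDxDJDxJJDxDJDxJDxDJJJ

φ(DxDJDxJDxDJJDxDJDxJJ) expands symbol-by-symbol to Dx DJ Dx J Dx DJ J Dx DJ Dx J J Dx DJ Dx J Dx DJ J J; joining the 20 pieces gives the next term.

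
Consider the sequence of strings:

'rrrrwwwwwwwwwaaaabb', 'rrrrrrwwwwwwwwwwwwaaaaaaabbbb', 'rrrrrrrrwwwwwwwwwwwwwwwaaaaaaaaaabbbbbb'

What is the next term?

rrrrrrrrrrwwwwwwwwwwwwwwwwwwaaaaaaaaaaaaabbbbbbbb

Term n consists of 2n r's, followed by 3n+3 w's, followed by 3n-2 a's, followed by 2n-2 b's, where the shown terms are n = 2, 3, 4.
At n = 5 the blocks have lengths 10, 18, 13, 8.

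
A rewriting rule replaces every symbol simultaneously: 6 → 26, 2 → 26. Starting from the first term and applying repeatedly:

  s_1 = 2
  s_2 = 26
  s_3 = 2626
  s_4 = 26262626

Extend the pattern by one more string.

Apply φ to 26262626 symbol by symbol: 2→26, 6→26, 2→26, 6→26, 2→26, 6→26, 2→26, 6→26; joined: 26 26 26 26 26 26 26 26.

2626262626262626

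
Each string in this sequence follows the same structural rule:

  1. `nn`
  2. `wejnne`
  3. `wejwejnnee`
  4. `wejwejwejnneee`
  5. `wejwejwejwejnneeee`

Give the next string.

wejwejwejwejwejnneeeee

Each term wraps the previous one in wej on the left and e on the right.
One more step from wejwejwejwejnneeee gives the answer.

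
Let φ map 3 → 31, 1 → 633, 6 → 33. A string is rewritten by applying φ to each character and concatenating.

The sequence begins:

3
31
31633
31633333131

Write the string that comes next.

Expanding 31633333131: 3→31, 1→633, 6→33, 3→31, 3→31, 3→31, 3→31, 3→31, 1→633, 3→31, 1→633. Concatenated: 31 633 33 31 31 31 31 31 633 31 633.

3163333313131313163331633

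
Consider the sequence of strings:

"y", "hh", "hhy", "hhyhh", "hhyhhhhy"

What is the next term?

hhyhhhhyhhyhh

Each term (from the third on) is the previous term followed by the one before it: term 3 = hh·y = hhy.
So term 6 is hhyhhhhy·hhyhh.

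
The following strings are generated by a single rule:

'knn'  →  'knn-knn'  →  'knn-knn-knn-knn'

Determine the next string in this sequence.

s(k+1) = s(k)·-·s(k) — each term doubles the last with '-' between the halves.
Doubling knn-knn-knn-knn with '-' between the halves:

knn-knn-knn-knn-knn-knn-knn-knn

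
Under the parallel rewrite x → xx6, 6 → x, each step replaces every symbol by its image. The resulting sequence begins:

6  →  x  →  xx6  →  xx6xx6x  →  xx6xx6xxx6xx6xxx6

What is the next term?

xx6xx6xxx6xx6xxx6xx6xx6xxx6xx6xxx6xx6xx6x

φ(xx6xx6xxx6xx6xxx6) expands symbol-by-symbol to xx6 xx6 x xx6 xx6 x xx6 xx6 xx6 x xx6 xx6 x xx6 xx6 xx6 x; joining the 17 pieces gives the next term.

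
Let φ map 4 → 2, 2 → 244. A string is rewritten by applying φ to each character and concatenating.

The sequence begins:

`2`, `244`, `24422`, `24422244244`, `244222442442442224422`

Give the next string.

Rewriting the 21 symbols of 244222442442442224422 one by one yields 244 2 2 244 244 244 2 2 244 2 2 244 2 2 244 244 244 2 2 244 244; concatenated:

2442224424424422244222442224424424422244244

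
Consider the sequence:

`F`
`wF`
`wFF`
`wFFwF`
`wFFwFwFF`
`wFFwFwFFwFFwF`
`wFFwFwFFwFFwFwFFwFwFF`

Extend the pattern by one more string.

wFFwFwFFwFFwFwFFwFwFFwFFwFwFFwFFwF

From term 3 onward, concatenate the last term with the second-to-last: wF·F = wFF, wFF·wF = wFFwF, …
So term 8 is wFFwFwFFwFFwFwFFwFwFF·wFFwFwFFwFFwF.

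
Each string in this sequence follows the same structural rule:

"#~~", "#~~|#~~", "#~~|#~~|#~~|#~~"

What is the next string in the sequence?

Each string is two copies of the previous one joined by '|'.
Doubling #~~|#~~|#~~|#~~ with '|' between the halves:

#~~|#~~|#~~|#~~|#~~|#~~|#~~|#~~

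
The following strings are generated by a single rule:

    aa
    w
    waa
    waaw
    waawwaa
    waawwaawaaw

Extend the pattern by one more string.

waawwaawaawwaawwaa

Each term (from the third on) is the previous term followed by the one before it: term 3 = w·aa = waa.
So term 7 is waawwaawaaw·waawwaa.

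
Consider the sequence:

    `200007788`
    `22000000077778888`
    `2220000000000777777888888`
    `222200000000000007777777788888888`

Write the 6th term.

2222220000000000000000000777777777777888888888888

The n-th term is n 2's then 3n+1 0's then 2n 7's then 2n 8's (n = 1, 2, …).
At n = 6 the blocks have lengths 6, 19, 12, 12.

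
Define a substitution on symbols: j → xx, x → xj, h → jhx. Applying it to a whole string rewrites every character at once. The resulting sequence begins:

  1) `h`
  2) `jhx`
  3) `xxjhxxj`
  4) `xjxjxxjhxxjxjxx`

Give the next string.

xjxxxjxxxjxjxxjhxxjxjxxxjxxxjxj

φ(xjxjxxjhxxjxjxx) expands symbol-by-symbol to xj xx xj xx xj xj xx jhx xj xj xx xj xx xj xj; joining the 15 pieces gives the next term.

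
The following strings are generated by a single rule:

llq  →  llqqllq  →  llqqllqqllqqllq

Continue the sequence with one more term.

llqqllqqllqqllqqllqqllqqllqqllq

s(k+1) = s(k)·q·s(k) — each term doubles the last with 'q' between the halves.
One more doubling of llqqllqqllqqllq gives the answer.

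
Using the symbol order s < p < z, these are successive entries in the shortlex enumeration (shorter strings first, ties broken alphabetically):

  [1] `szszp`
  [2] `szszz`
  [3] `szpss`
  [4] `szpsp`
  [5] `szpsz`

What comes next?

Find the rightmost character of szpsz below z, bump it to the next letter, and reset everything to its right to s.

szpps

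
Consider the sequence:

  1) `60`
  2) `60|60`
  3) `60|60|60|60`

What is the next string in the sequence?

s(k+1) = s(k)·|·s(k) — each term doubles the last with '|' between the halves.
Doubling 60|60|60|60 with '|' between the halves:

60|60|60|60|60|60|60|60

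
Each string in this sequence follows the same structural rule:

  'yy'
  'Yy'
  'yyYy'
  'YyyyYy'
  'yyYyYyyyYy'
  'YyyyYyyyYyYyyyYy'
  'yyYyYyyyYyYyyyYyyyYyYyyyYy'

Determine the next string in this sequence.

YyyyYyyyYyYyyyYyyyYyYyyyYyYyyyYyyyYyYyyyYy

From term 3 onward, concatenate the second-to-last term with the last: yy·Yy = yyYy, Yy·yyYy = YyyyYy, …
The next term joins YyyyYyyyYyYyyyYy and yyYyYyyyYyYyyyYyyyYyYyyyYy.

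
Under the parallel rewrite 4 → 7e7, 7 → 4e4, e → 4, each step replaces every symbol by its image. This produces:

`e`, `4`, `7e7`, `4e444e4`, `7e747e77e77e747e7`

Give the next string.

Applying the rule to each of the 17 symbols of 7e747e77e77e747e7 gives the pieces 4e4 4 4e4 7e7 4e4 4 4e4 4e4 4 4e4 4e4 4 4e4 7e7 4e4 4 4e4, which concatenate to the answer.

4e444e47e74e444e44e444e44e444e47e74e444e4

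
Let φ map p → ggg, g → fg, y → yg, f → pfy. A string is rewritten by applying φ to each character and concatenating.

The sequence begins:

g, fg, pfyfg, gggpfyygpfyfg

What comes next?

fgfgfggggpfyygygfggggpfyygpfyfg

Replace each of the 13 characters of gggpfyygpfyfg in place — fg fg fg ggg pfy yg yg fg ggg pfy yg pfy fg — and concatenate.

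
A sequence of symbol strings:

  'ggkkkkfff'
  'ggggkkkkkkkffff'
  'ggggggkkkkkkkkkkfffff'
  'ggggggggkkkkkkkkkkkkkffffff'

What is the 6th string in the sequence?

ggggggggggggkkkkkkkkkkkkkkkkkkkffffffff

Term n consists of 2n-2 g's, followed by 3n-2 k's, followed by n+1 f's, where the shown terms are n = 2, 3, 4, 5.
Setting n = 7 gives 12, 19, 8 characters in each block.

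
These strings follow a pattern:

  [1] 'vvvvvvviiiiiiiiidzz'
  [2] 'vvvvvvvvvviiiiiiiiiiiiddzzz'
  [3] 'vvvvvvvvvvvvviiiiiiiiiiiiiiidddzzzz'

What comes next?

vvvvvvvvvvvvvvvviiiiiiiiiiiiiiiiiiddddzzzzz

Each string has the form v^{3n+1} i^{3n+3} d^{n-1} z^{n}, where the shown terms are n = 2, 3, 4.
For the next term, n = 5, so the run lengths are 16, 18, 4, 5.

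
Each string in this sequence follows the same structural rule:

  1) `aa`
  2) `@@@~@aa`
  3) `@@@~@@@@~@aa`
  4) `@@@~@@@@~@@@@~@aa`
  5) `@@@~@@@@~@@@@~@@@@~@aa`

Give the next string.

Each term is the previous one with @@@~@ prepended.
Applying this once more to @@@~@@@@~@@@@~@@@@~@aa:

@@@~@@@@~@@@@~@@@@~@@@@~@aa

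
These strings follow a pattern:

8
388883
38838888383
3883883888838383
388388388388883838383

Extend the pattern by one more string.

38838838838838888383838383

s(k+1) = 388·s(k)·83, so each term gains 388 as a prefix and 83 as a suffix.
One more step from 388388388388883838383 gives the answer.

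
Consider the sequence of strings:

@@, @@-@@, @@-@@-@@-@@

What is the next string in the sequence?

@@-@@-@@-@@-@@-@@-@@-@@

Each string is two copies of the previous one joined by '-'.
So the next term is two copies of @@-@@-@@-@@ with '-' between the halves.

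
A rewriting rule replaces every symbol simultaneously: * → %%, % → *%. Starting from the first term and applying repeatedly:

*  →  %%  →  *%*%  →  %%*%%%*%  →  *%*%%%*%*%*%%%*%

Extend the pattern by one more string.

%%*%%%*%*%*%%%*%%%*%%%*%*%*%%%*%

Applying the rule to each of the 16 symbols of *%*%%%*%*%*%%%*% gives the pieces %% *% %% *% *% *% %% *% %% *% %% *% *% *% %% *%, which concatenate to the answer.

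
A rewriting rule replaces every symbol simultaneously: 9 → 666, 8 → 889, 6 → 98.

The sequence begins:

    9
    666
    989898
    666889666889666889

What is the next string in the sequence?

φ(666889666889666889) expands symbol-by-symbol to 98 98 98 889 889 666 98 98 98 889 889 666 98 98 98 889 889 666; joining the 18 pieces gives the next term.

989898889889666989898889889666989898889889666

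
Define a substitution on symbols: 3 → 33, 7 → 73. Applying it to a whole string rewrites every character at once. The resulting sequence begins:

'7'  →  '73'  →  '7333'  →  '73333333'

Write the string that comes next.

Rewriting each symbol of 73333333: 7→73, 3→33, 3→33, 3→33, 3→33, 3→33, 3→33, 3→33, which concatenates to 73 33 33 33 33 33 33 33.

7333333333333333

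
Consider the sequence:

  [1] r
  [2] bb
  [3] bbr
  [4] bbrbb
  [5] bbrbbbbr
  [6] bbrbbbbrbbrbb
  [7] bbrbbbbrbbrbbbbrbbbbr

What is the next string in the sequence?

bbrbbbbrbbrbbbbrbbbbrbbrbbbbrbbrbb

This is a Fibonacci-style word recurrence s(k) = s(k−1)·s(k−2): e.g. bb·r = bbr.
So term 8 is bbrbbbbrbbrbbbbrbbbbr·bbrbbbbrbbrbb.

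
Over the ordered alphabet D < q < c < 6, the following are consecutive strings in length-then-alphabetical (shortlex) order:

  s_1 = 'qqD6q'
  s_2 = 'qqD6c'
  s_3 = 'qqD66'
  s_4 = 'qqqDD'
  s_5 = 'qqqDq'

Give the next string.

qqqDc

The successor of qqqDq increments the rightmost position that isn't already 6 and resets every position after it to D.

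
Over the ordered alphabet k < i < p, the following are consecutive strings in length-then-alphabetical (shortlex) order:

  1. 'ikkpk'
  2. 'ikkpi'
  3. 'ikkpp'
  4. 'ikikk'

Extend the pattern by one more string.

ikiki

Find the rightmost character of ikikk below p, bump it to the next letter, and reset everything to its right to k.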